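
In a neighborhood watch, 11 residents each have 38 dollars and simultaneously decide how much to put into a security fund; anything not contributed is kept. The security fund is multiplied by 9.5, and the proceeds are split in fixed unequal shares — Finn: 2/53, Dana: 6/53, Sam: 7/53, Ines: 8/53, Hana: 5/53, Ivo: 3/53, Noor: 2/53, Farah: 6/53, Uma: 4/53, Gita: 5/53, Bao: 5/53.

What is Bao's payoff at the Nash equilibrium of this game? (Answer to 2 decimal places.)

174.23 dollars

A player with share s gets back 9.5·s per unit contributed, so full contribution is dominant for anyone with s > 1/9.5 = 0.1053 and zero contribution is dominant for anyone below.
Dana, Sam, Ines and Farah clear that bar, contributing 38 each; the remaining 7 contribute 0. Total contributed: 152.
Bao keeps 38 and receives 9.5 × 152 × 5/53 = 136.23 from the security fund, for a payoff of 174.23.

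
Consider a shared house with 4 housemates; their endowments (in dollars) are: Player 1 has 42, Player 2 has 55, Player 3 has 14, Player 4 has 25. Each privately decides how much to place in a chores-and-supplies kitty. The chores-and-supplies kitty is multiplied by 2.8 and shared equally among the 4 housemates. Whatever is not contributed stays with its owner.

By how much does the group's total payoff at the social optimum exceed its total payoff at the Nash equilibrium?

244.80 dollars

The private return per contributed unit is 2.8/4 = 0.7000 < 1 for every player regardless of endowment, so the Nash equilibrium is zero contribution and the group total is Σ E_j = 42 + 55 + 14 + 25 = 136.
Each contributed unit returns 2.800 to the group, so the social optimum is full contribution by everyone: group total = 2.800 × 136 = 380.80.
Efficiency loss = (2.800 − 1) × 136 = 244.80.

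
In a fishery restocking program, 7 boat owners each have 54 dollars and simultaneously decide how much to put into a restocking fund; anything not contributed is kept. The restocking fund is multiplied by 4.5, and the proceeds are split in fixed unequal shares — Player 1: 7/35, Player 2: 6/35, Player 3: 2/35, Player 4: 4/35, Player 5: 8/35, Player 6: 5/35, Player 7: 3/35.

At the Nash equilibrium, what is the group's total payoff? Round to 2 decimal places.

For player j, contributing a unit is worthwhile iff 4.5 × (j's share) ≥ 1, i.e. iff j's share is at least 0.2222.
Player 5 alone (share 8/35) is above the threshold, contributing 54; the remaining 6 contribute 0. Total contributed: 54.
The restocking fund pays out 4.5 × 54 = 243.00 in total (split across the unequal shares, but the aggregate is all that matters for the group sum).
The 6 free-riders keep 54 each, adding 324. Group total = 324 + 243.00 = 567.00.

567.00 dollars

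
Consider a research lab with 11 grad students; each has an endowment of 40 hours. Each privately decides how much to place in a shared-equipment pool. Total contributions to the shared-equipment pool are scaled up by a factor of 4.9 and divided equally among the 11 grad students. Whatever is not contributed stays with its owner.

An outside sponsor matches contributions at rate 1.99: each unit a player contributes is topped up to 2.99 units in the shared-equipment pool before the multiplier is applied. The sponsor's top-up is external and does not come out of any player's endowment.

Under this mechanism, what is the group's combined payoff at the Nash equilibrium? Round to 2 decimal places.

Under the mechanism each unit contributed yields 4.9 × 2.99 / 11 = 1.3319 back to its contributor per unit of net cost, which exceeds 1, making full contribution the dominant choice for everyone.
At the Nash equilibrium everyone contributes 40. Group total payoff = 4.9 × 2.99 × 440 = 6446.44.

6446.44 hours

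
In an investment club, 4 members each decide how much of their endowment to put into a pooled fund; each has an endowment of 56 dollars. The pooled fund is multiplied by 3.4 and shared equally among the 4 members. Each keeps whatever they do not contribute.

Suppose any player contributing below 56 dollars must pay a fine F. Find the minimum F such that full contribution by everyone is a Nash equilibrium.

Given the others contribute fully, the best deviation is to contribute 0 (any partial contribution still incurs the fine and gives up units whose private return 0.8500 is below 1).
Deviating from 56 to 0 saves 56 dollars but forfeits the deviator's share of the drop in the pooled fund: 3.4/4 × 56 = 47.60.
So the deviation gain is 56 − 47.60 = 8.40, and the fine must be at least 8.40 dollars to wipe it out.

8.40 dollars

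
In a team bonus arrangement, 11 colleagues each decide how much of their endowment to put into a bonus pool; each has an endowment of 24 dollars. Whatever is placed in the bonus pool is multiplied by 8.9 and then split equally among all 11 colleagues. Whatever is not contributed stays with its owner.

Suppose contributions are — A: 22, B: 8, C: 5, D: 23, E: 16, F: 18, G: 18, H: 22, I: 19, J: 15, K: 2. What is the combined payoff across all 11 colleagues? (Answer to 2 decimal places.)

1591.20 dollars

Total contributed: 22 + 8 + 5 + 23 + 16 + 18 + 18 + 22 + 19 + 15 + 2 = 168; total kept: 11 × 24 − 168 = 96.
The bonus pool pays out 8.9 × 168 = 1495.20 in aggregate.
Group total = 96 + 1495.20 = 1591.20.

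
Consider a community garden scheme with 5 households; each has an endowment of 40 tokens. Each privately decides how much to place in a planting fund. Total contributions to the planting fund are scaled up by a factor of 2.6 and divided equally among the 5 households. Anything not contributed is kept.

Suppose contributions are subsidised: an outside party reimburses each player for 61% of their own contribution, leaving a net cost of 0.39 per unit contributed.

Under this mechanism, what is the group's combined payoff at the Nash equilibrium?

642.00 tokens

Under the mechanism each unit contributed yields (2.6/5) / 0.39 = 1.3333 back to its contributor per unit of net cost, which exceeds 1, making full contribution the dominant choice for everyone.
At the Nash equilibrium everyone contributes 40. Group total payoff = 5 × (40 × 0.61 + 2.6 × 40) = 642.00.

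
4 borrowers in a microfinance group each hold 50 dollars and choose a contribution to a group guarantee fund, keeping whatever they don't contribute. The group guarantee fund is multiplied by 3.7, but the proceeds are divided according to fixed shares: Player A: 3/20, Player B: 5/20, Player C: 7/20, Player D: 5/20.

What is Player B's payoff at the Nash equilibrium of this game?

Player j's private return per contributed unit is 3.7 × (j's share). Contributing is weakly dominant for j when that share is at least 1/3.7 = 0.2703, and contributing 0 is dominant otherwise.
The only share above 0.2703 is Player C's 7/20, contributing 50; the remaining 3 contribute 0. Total contributed: 50.
Player B keeps 50 and receives 3.7 × 50 × 5/20 = 46.25 from the group guarantee fund, for a payoff of 96.25.

96.25 dollars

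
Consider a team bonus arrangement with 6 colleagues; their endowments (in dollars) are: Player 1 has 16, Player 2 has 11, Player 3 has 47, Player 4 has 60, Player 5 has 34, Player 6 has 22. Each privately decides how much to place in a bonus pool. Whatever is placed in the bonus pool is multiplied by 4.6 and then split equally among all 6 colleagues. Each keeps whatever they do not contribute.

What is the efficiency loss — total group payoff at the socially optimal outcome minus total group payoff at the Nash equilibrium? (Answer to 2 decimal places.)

The private return per contributed unit is 4.6/6 = 0.7667 < 1 for every player regardless of endowment, so the Nash equilibrium is zero contribution and the group total is Σ E_j = 16 + 11 + 47 + 60 + 34 + 22 = 190.
Each contributed unit returns 4.600 to the group, so the social optimum is full contribution by everyone: group total = 4.600 × 190 = 874.00.
Efficiency loss = (4.600 − 1) × 190 = 684.00.

684.00 dollars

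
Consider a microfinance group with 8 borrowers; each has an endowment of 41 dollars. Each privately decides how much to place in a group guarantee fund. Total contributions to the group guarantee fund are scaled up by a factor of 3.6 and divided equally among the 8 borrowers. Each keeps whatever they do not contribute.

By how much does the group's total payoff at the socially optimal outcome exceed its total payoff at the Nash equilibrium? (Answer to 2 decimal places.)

Each contributed unit returns 3.6/8 = 0.4500 to its contributor — below 1 — so contributing 0 is dominant for every player. At the Nash equilibrium everyone keeps their 41, and the group total is 8 × 41 = 328.
Each contributed unit returns 3.600 to the group as a whole (0.4500 to each of 8 players), which exceeds 1, so the social optimum is full contribution: group total = 3.600 × 328 = 1180.80.
Efficiency loss = 1180.80 − 328 = 852.80.

852.80 dollars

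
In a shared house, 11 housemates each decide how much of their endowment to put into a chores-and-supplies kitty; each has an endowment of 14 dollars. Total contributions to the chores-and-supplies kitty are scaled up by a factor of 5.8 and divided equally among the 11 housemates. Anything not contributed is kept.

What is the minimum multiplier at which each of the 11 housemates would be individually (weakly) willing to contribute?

A contributed unit returns (multiplier)/11 to its contributor.
This reaches 1 exactly when the multiplier is 11.

11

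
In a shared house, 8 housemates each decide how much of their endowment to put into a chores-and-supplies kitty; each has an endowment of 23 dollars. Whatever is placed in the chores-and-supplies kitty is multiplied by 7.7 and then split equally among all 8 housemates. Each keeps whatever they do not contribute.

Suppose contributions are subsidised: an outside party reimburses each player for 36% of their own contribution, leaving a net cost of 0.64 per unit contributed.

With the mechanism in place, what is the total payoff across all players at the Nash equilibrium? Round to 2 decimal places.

1483.04 dollars

Under the mechanism each unit contributed yields (7.7/8) / 0.64 = 1.5039 back to its contributor per unit of net cost, which exceeds 1, making full contribution the dominant choice for everyone.
So the Nash equilibrium is full contribution by all 8; the group earns 8 × (23 × 0.36 + 7.7 × 23) = 1483.04.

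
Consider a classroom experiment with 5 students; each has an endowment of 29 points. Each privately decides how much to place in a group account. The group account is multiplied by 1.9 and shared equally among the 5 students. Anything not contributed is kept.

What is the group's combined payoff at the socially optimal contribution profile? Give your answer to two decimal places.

275.50 points

Each contributed unit returns 1.900 to the group as a whole (0.3800 to each of 5 players), which exceeds 1, so the social optimum is full contribution: group total = 1.900 × 145 = 275.50.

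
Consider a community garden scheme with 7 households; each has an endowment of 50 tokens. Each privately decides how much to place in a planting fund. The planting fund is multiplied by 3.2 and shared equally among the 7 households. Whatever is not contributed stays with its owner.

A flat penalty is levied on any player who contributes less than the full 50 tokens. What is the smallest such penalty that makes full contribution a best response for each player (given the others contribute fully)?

27.14 tokens

Given the others contribute fully, the best deviation is to contribute 0 (any partial contribution still incurs the fine and gives up units whose private return 0.4571 is below 1).
Deviating from 50 to 0 saves 50 tokens but forfeits the deviator's share of the drop in the planting fund: 3.2/7 × 50 = 22.86.
So the deviation gain is 50 − 22.86 = 27.14, and the fine must be at least 27.14 tokens to wipe it out.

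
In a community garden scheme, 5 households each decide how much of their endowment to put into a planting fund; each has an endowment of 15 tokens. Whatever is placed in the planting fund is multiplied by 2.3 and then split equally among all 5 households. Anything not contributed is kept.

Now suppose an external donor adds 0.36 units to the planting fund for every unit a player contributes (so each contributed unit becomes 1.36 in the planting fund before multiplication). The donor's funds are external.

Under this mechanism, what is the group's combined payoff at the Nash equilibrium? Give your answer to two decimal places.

75.00 tokens

Even with the mechanism, each unit contributed returns only 2.3 × 1.36 / 5 = 0.6256 per unit of net cost, so contributing nothing is still dominant.
At the Nash equilibrium no one contributes; group total payoff = 5 × 15 = 75.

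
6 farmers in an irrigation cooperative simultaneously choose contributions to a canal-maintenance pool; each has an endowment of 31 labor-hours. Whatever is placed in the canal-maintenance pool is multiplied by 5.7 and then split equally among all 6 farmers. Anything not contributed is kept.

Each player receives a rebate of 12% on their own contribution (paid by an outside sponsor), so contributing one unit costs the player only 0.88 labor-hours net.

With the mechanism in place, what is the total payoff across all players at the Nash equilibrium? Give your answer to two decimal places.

1082.52 labor-hours

The effective private return per unit is now (5.7/6) / 0.88 = 1.0795 > 1, so every player's dominant strategy flips to full contribution.
At the Nash equilibrium everyone contributes 31. Group total payoff = 6 × (31 × 0.12 + 5.7 × 31) = 1082.52.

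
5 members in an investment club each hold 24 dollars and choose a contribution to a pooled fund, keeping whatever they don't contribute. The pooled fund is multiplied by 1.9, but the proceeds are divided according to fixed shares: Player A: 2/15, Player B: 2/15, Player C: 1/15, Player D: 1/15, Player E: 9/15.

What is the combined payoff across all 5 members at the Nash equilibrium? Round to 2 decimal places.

Player j's private return per contributed unit is 1.9 × (j's share). Contributing is weakly dominant for j when that share is at least 1/1.9 = 0.5263, and contributing 0 is dominant otherwise.
Only Player E (9/15) clears that bar, contributing 24; the remaining 4 contribute 0. Total contributed: 24.
The pooled fund pays out 1.9 × 24 = 45.60 in total (split across the unequal shares, but the aggregate is all that matters for the group sum).
The 4 free-riders keep 24 each, adding 96. Group total = 96 + 45.60 = 141.60.

141.60 dollars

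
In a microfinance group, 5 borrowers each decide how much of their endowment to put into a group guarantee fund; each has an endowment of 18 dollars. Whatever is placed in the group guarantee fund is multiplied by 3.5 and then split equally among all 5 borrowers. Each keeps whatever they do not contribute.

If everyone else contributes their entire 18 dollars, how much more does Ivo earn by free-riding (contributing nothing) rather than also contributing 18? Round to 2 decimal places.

5.40 dollars

Switching from a contribution of 18 to 0 lets Ivo keep an extra 18 dollars, but lowers the group guarantee fund by 18, which costs Ivo their own share of that drop: 3.5/5 × 18 = 12.60.
Net gain = 18 − 12.60 = 5.40. The private return per contributed unit (0.7000) is below 1, so free-riding is indeed the best response regardless of what the others do.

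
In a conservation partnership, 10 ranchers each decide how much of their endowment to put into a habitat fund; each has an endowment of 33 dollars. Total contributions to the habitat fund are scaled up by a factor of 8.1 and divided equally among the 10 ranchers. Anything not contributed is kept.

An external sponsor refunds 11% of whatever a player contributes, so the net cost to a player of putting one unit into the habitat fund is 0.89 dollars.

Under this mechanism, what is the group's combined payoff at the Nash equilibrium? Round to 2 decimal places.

330.00 dollars

The effective private return is (8.1/10) / 0.89 = 0.9101, which is still under 1, so the mechanism doesn't change anyone's dominant strategy: zero contribution.
At the Nash equilibrium no one contributes; group total payoff = 10 × 33 = 330.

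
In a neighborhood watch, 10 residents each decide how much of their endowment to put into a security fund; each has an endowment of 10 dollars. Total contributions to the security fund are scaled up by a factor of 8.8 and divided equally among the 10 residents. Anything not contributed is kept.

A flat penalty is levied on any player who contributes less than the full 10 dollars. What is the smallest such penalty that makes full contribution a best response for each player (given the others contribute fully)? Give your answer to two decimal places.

1.20 dollars

Given the others contribute fully, the best deviation is to contribute 0 (any partial contribution still incurs the fine and gives up units whose private return 0.8800 is below 1).
Deviating from 10 to 0 saves 10 dollars but forfeits the deviator's share of the drop in the security fund: 8.8/10 × 10 = 8.80.
So the deviation gain is 10 − 8.80 = 1.20, and the fine must be at least 1.20 dollars to wipe it out.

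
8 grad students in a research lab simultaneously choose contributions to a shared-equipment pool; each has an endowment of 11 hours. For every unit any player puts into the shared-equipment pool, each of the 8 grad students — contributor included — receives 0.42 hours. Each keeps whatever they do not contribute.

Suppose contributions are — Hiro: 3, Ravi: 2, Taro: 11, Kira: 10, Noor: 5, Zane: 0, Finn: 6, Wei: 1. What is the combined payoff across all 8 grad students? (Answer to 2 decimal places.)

177.68 hours

Total contributed: 3 + 2 + 11 + 10 + 5 + 0 + 6 + 1 = 38; total kept: 8 × 11 − 38 = 50.
The shared-equipment pool pays out 0.42 × 8 × 38 = 127.68 in aggregate.
Group total = 50 + 127.68 = 177.68.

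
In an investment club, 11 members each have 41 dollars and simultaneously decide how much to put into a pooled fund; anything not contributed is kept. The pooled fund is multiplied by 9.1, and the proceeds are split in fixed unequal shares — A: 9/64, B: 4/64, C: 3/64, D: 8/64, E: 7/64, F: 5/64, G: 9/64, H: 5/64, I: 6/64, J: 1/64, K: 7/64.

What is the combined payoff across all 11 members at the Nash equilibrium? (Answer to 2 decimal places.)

1447.30 dollars

Player j's private return per contributed unit is 9.1 × (j's share). Contributing is weakly dominant for j when that share is at least 1/9.1 = 0.1099, and contributing 0 is dominant otherwise.
A, D and G clear that bar, contributing 41 each; the remaining 8 contribute 0. Total contributed: 123.
The pooled fund pays out 9.1 × 123 = 1119.30 in total (split across the unequal shares, but the aggregate is all that matters for the group sum).
The 8 free-riders keep 41 each, adding 328. Group total = 328 + 1119.30 = 1447.30.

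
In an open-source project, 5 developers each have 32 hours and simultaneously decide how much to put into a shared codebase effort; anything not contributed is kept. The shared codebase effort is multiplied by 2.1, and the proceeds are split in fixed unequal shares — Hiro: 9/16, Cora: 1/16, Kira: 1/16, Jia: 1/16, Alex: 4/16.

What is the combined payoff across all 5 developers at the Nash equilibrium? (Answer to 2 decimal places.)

For player j, contributing a unit is worthwhile iff 2.1 × (j's share) ≥ 1, i.e. iff j's share is at least 0.4762.
Only Hiro (9/16) clears that bar, contributing 32; the remaining 4 contribute 0. Total contributed: 32.
The shared codebase effort pays out 2.1 × 32 = 67.20 in total (split across the unequal shares, but the aggregate is all that matters for the group sum).
The 4 free-riders keep 32 each, adding 128. Group total = 128 + 67.20 = 195.20.

195.20 hours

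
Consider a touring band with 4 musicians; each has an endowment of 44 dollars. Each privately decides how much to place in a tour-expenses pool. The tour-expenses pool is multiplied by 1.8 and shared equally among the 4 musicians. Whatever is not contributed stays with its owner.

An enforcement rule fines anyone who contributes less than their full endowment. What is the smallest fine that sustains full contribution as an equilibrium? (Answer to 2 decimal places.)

24.20 dollars

Given the others contribute fully, the best deviation is to contribute 0 (any partial contribution still incurs the fine and gives up units whose private return 0.4500 is below 1).
Deviating from 44 to 0 saves 44 dollars but forfeits the deviator's share of the drop in the tour-expenses pool: 1.8/4 × 44 = 19.80.
So the deviation gain is 44 − 19.80 = 24.20, and the fine must be at least 24.20 dollars to wipe it out.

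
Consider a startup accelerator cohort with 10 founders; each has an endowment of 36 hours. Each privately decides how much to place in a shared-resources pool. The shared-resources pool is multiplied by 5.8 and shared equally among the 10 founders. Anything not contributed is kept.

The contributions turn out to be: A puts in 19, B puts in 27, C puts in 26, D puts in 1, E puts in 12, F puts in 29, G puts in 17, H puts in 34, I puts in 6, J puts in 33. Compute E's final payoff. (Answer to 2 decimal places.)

Total contributed: 19 + 27 + 26 + 1 + 12 + 29 + 17 + 34 + 6 + 33 = 204.
Each receives 5.8 × 204 / 10 = 118.32 from the shared-resources pool.
E keeps 36 − 12 = 24, so E's payoff is 24 + 118.32 = 142.32.

142.32 hours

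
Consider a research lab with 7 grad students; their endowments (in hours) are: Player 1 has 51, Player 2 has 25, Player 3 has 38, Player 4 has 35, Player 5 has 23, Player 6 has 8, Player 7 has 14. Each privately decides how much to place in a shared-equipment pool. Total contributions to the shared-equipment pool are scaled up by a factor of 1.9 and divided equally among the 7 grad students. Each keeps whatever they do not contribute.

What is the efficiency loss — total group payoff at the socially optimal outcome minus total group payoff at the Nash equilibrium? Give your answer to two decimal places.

174.60 hours

The private return per contributed unit is 1.9/7 = 0.2714 < 1 for every player regardless of endowment, so the Nash equilibrium is zero contribution and the group total is Σ E_j = 51 + 25 + 38 + 35 + 23 + 8 + 14 = 194.
Each contributed unit returns 1.900 to the group, so the social optimum is full contribution by everyone: group total = 1.900 × 194 = 368.60.
Efficiency loss = (1.900 − 1) × 194 = 174.60.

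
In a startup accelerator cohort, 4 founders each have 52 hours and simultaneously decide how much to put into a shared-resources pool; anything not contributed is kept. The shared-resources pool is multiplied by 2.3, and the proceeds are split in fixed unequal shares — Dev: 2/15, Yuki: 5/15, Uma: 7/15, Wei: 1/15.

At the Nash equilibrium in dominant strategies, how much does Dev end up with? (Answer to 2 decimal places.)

Each unit j contributes comes back to j as 2.3 × (j's share), so j prefers to contribute only if that share exceeds 1/2.3 = 0.4348; otherwise keeping the unit dominates.
Only Uma (7/15) clears that bar, contributing 52; the remaining 3 contribute 0. Total contributed: 52.
Dev keeps 52 and receives 2.3 × 52 × 2/15 = 15.95 from the shared-resources pool, for a payoff of 67.95.

67.95 hours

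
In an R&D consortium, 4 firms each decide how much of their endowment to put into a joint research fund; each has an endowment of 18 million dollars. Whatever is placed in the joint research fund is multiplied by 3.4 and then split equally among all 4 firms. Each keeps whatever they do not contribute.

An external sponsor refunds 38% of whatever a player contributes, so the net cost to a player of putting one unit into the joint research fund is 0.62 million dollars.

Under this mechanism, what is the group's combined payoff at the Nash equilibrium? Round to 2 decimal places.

272.16 million dollars

Under the mechanism each unit contributed yields (3.4/4) / 0.62 = 1.3710 back to its contributor per unit of net cost, which exceeds 1, making full contribution the dominant choice for everyone.
So the Nash equilibrium is full contribution by all 4; the group earns 4 × (18 × 0.38 + 3.4 × 18) = 272.16.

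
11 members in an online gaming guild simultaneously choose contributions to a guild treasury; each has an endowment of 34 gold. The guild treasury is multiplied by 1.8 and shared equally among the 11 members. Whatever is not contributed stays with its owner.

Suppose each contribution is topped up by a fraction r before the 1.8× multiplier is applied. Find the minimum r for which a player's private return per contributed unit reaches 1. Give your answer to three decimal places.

With matching at rate r, one contributed unit becomes (1 + r) in the guild treasury and returns 1.8 × (1 + r) / 11 to the contributor.
Setting this equal to 1: 1 + r = 11/1.8 = 6.1111.
So the minimum matching rate is r = 6.1111 − 1 = 5.111.

5.111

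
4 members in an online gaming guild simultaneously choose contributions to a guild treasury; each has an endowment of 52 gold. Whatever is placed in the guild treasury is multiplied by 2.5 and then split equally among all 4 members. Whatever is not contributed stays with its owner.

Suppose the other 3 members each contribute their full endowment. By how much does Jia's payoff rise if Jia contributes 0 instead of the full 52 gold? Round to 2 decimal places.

Switching from a contribution of 52 to 0 lets Jia keep an extra 52 gold, but lowers the guild treasury by 52, which costs Jia their own share of that drop: 2.5/4 × 52 = 32.50.
Net gain = 52 − 32.50 = 19.50. The private return per contributed unit (0.6250) is below 1, so free-riding is indeed the best response regardless of what the others do.

19.50 gold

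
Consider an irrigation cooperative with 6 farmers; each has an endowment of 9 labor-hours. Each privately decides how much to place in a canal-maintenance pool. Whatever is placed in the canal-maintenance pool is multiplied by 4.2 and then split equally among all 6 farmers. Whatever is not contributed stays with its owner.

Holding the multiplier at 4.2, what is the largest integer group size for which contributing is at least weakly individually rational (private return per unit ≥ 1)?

4

Private return per unit is 4.2/(group size), which is ≥ 1 whenever the group size is ≤ 4.2.
The largest such integer is 4.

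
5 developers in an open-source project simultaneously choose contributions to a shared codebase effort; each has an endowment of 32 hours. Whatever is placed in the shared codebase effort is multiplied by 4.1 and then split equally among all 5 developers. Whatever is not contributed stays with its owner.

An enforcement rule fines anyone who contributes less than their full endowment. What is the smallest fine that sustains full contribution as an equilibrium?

Given the others contribute fully, the best deviation is to contribute 0 (any partial contribution still incurs the fine and gives up units whose private return 0.8200 is below 1).
Deviating from 32 to 0 saves 32 hours but forfeits the deviator's share of the drop in the shared codebase effort: 4.1/5 × 32 = 26.24.
So the deviation gain is 32 − 26.24 = 5.76, and the fine must be at least 5.76 hours to wipe it out.

5.76 hours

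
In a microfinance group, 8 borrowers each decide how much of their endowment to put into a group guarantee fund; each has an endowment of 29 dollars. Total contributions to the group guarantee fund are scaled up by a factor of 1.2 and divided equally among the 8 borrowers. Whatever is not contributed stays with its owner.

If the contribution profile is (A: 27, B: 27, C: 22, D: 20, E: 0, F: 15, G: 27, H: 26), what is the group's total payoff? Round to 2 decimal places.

Total contributed: 27 + 27 + 22 + 20 + 0 + 15 + 27 + 26 = 164; total kept: 8 × 29 − 164 = 68.
The group guarantee fund pays out 1.2 × 164 = 196.80 in aggregate.
Group total = 68 + 196.80 = 264.80.

264.80 dollars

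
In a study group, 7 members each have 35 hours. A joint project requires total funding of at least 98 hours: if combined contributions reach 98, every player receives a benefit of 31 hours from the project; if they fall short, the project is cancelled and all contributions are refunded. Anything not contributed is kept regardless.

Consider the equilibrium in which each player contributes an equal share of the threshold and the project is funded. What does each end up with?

52 hours

Equal share of the threshold: 98/7 = 14.
At this profile no one gains by cutting their contribution: any cut drops the total below 98, the project is cancelled, contributions are refunded, and the deviator ends with 35, which is less than 35 − 14 + 31 = 52. Contributing more than 14 just wastes the excess. So contributing exactly 14 is a best response.
Each player's payoff: 35 − 14 + 31 = 52.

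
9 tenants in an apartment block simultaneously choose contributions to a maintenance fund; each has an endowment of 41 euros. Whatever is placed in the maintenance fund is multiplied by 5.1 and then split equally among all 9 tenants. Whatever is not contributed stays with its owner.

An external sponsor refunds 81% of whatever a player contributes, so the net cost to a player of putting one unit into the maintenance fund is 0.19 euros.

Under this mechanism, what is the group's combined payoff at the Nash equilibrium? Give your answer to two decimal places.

2180.79 euros

With the mechanism, a contributed unit returns (5.1/9) / 0.19 = 2.9825 per unit of net cost to the contributor — now above 1 — so contributing fully is weakly dominant for every player.
So the Nash equilibrium is full contribution by all 9; the group earns 9 × (41 × 0.81 + 5.1 × 41) = 2180.79.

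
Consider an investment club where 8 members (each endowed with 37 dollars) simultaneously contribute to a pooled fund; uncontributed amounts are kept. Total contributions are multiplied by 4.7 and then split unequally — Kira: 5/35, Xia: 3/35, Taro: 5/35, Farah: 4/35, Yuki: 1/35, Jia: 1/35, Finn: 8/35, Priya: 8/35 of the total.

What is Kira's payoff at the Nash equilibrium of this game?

Player j's private return per contributed unit is 4.7 × (j's share). Contributing is weakly dominant for j when that share is at least 1/4.7 = 0.2128, and contributing 0 is dominant otherwise.
Finn and Priya are above the threshold, contributing 37 each; the remaining 6 contribute 0. Total contributed: 74.
Kira keeps 37 and receives 4.7 × 74 × 5/35 = 49.69 from the pooled fund, for a payoff of 86.69.

86.69 dollars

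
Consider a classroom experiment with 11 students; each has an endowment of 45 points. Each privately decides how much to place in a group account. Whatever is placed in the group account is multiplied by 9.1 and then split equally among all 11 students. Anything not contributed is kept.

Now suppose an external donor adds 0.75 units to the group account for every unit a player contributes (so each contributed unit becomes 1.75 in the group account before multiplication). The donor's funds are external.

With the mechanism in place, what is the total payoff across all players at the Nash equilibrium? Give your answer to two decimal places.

With the mechanism, a contributed unit returns 9.1 × 1.75 / 11 = 1.4477 per unit of net cost to the contributor — now above 1 — so contributing fully is weakly dominant for every player.
At the Nash equilibrium everyone contributes 45. Group total payoff = 9.1 × 1.75 × 495 = 7882.88.

7882.88 points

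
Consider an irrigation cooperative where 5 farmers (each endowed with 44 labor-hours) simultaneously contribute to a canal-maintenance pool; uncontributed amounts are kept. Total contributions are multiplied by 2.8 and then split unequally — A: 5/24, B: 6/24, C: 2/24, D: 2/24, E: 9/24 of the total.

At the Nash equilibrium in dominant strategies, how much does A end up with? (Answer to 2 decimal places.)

69.67 labor-hours

Player j's private return per contributed unit is 2.8 × (j's share). Contributing is weakly dominant for j when that share is at least 1/2.8 = 0.3571, and contributing 0 is dominant otherwise.
E alone (share 9/24) is above the threshold, contributing 44; the remaining 4 contribute 0. Total contributed: 44.
A keeps 44 and receives 2.8 × 44 × 5/24 = 25.67 from the canal-maintenance pool, for a payoff of 69.67.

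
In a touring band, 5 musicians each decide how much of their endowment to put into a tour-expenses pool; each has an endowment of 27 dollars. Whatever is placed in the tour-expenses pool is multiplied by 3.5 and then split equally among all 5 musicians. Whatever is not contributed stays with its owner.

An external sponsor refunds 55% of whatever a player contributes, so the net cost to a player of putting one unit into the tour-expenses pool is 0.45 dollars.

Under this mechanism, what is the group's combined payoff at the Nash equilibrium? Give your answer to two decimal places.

Under the mechanism each unit contributed yields (3.5/5) / 0.45 = 1.5556 back to its contributor per unit of net cost, which exceeds 1, making full contribution the dominant choice for everyone.
At the Nash equilibrium everyone contributes 27. Group total payoff = 5 × (27 × 0.55 + 3.5 × 27) = 546.75.

546.75 dollars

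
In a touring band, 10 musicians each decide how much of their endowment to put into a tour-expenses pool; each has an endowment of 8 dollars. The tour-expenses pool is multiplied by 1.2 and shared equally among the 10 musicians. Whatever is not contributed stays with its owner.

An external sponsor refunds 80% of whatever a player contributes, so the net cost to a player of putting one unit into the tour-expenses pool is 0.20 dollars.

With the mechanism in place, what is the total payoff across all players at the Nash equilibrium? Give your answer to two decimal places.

80.00 dollars

With the mechanism, a contributed unit returns (1.2/10) / 0.20 = 0.6000 per unit of net cost — still below 1 — so contributing 0 remains dominant for every player.
At the Nash equilibrium no one contributes; group total payoff = 10 × 8 = 80.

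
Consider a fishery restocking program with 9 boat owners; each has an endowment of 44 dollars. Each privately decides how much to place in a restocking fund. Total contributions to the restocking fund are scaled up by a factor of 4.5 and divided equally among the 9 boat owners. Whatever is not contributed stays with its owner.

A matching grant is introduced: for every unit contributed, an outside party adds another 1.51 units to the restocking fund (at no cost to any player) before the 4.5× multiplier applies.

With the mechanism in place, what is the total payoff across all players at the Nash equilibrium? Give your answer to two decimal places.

The effective private return per unit is now 4.5 × 2.51 / 9 = 1.2550 > 1, so every player's dominant strategy flips to full contribution.
At the Nash equilibrium everyone contributes 44. Group total payoff = 4.5 × 2.51 × 396 = 4472.82.

4472.82 dollars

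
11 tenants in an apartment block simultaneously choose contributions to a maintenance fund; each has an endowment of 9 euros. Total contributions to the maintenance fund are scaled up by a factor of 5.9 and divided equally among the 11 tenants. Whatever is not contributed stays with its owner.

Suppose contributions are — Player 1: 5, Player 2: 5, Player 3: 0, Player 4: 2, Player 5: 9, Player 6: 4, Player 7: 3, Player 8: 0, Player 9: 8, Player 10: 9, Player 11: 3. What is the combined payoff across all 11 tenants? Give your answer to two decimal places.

Total contributed: 5 + 5 + 0 + 2 + 9 + 4 + 3 + 0 + 8 + 9 + 3 = 48; total kept: 11 × 9 − 48 = 51.
The maintenance fund pays out 5.9 × 48 = 283.20 in aggregate.
Group total = 51 + 283.20 = 334.20.

334.20 euros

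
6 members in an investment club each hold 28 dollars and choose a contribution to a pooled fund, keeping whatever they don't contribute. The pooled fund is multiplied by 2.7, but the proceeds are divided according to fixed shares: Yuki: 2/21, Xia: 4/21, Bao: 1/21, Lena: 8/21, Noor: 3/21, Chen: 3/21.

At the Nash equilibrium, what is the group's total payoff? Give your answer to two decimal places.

215.60 dollars

A player with share s gets back 2.7·s per unit contributed, so full contribution is dominant for anyone with s > 1/2.7 = 0.3704 and zero contribution is dominant for anyone below.
Lena alone (share 8/21) is above the threshold, contributing 28; the remaining 5 contribute 0. Total contributed: 28.
The pooled fund pays out 2.7 × 28 = 75.60 in total (split across the unequal shares, but the aggregate is all that matters for the group sum).
The 5 free-riders keep 28 each, adding 140. Group total = 140 + 75.60 = 215.60.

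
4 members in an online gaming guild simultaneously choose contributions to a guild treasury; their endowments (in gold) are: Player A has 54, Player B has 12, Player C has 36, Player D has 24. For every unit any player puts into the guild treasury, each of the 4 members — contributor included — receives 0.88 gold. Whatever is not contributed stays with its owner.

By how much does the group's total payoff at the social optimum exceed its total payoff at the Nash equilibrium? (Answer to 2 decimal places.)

The private return per contributed unit is 0.88 < 1 for everyone, so the Nash equilibrium is zero contribution and the group total is Σ E_j = 54 + 12 + 36 + 24 = 126.
Each contributed unit returns 3.520 to the group, so the social optimum is full contribution by everyone: group total = 3.520 × 126 = 443.52.
Efficiency loss = (3.520 − 1) × 126 = 317.52.

317.52 gold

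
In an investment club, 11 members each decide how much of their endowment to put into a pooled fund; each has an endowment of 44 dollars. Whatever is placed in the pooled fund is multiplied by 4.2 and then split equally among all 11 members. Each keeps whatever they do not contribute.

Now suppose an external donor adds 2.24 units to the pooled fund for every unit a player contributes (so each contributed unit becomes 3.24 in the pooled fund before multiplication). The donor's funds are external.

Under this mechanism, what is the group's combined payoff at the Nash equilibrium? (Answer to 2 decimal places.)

6586.27 dollars

The effective private return per unit is now 4.2 × 3.24 / 11 = 1.2371 > 1, so every player's dominant strategy flips to full contribution.
At the Nash equilibrium everyone contributes 44. Group total payoff = 4.2 × 3.24 × 484 = 6586.27.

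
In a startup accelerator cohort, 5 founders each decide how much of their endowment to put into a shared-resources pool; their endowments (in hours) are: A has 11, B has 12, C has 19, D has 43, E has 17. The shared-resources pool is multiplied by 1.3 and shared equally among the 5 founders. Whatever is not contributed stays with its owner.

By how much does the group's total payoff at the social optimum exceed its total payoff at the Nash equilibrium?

30.60 hours

The private return per contributed unit is 1.3/5 = 0.2600 < 1 for every player regardless of endowment, so the Nash equilibrium is zero contribution and the group total is Σ E_j = 11 + 12 + 19 + 43 + 17 = 102.
Each contributed unit returns 1.300 to the group, so the social optimum is full contribution by everyone: group total = 1.300 × 102 = 132.60.
Efficiency loss = (1.300 − 1) × 102 = 30.60.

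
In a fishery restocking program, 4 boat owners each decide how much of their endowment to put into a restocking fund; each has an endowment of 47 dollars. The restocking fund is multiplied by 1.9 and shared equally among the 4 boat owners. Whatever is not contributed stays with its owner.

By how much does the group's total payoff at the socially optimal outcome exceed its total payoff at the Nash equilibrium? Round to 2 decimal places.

Each contributed unit returns 1.9/4 = 0.4750 to its contributor — below 1 — so contributing 0 is dominant for every player. At the Nash equilibrium everyone keeps their 47, and the group total is 4 × 47 = 188.
Each contributed unit returns 1.900 to the group as a whole (0.4750 to each of 4 players), which exceeds 1, so the social optimum is full contribution: group total = 1.900 × 188 = 357.20.
Efficiency loss = 357.20 − 188 = 169.20.

169.20 dollars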